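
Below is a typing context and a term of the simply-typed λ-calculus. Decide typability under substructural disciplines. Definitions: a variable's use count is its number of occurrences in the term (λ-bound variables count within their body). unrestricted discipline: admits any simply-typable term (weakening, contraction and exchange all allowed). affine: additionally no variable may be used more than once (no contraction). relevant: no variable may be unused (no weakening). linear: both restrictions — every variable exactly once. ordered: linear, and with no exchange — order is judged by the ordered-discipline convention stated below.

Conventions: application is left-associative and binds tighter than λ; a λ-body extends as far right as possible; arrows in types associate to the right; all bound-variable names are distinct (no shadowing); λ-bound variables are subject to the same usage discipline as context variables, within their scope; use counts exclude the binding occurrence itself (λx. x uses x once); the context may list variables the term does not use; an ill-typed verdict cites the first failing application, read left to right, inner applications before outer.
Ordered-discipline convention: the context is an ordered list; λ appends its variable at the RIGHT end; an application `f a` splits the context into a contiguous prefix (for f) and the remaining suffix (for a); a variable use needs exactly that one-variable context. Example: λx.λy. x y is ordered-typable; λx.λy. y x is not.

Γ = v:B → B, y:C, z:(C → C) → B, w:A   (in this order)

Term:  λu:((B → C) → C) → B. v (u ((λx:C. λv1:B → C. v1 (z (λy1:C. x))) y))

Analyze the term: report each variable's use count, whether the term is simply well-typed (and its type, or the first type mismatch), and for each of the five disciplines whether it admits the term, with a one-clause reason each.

counts: v: 1×, y: 1×, z: 1×, w: 0×, u (bound): 1×, x (bound): 1×, v1 (bound): 1×, y1 (bound): 0×
use order (left to right): v, u, v1, z, x, y
typing: ✓ — (((B → C) → C) → B) → B
ordered: ✗, w, y1 never used (weakening)
linear: ✗, w, y1 never used (weakening)
affine: ✓, at most one use each (v, y, z, w, u, x, v1, y1)
relevant: ✗, w, y1 never used (weakening)
unrestricted: ✓, simply typable at (((B → C) → C) → B) → B; W, C, E all held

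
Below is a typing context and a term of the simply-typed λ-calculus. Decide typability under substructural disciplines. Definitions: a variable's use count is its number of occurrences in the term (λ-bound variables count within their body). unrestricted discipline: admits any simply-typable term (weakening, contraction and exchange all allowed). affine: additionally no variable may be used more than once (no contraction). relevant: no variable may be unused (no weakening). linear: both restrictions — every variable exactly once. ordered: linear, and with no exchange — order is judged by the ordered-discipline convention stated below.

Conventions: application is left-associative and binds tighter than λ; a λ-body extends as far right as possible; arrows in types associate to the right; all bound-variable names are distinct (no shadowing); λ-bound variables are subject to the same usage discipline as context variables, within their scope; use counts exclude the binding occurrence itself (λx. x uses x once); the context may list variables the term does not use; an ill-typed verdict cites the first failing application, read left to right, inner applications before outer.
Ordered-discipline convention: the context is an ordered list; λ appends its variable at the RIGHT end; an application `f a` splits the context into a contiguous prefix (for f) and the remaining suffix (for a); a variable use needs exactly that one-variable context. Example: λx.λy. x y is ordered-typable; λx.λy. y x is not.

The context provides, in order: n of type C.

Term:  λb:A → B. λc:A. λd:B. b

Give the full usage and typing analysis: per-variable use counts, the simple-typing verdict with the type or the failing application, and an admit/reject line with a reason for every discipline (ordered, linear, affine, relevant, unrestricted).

usage: n=0; b [bound]=1; c [bound]=0; d [bound]=0
use order (left to right): b
typing: the term checks, with type (A → B) → A → B → A → B
ordered: ✗ — n, c, d left unused
linear: ✗ — n, c, d left unused
affine: ✓ — none of n, b, c, d used more than once
relevant: ✗ — n, c, d left unused
unrestricted: ✓ — typability at (A → B) → A → B → A → B is all that's needed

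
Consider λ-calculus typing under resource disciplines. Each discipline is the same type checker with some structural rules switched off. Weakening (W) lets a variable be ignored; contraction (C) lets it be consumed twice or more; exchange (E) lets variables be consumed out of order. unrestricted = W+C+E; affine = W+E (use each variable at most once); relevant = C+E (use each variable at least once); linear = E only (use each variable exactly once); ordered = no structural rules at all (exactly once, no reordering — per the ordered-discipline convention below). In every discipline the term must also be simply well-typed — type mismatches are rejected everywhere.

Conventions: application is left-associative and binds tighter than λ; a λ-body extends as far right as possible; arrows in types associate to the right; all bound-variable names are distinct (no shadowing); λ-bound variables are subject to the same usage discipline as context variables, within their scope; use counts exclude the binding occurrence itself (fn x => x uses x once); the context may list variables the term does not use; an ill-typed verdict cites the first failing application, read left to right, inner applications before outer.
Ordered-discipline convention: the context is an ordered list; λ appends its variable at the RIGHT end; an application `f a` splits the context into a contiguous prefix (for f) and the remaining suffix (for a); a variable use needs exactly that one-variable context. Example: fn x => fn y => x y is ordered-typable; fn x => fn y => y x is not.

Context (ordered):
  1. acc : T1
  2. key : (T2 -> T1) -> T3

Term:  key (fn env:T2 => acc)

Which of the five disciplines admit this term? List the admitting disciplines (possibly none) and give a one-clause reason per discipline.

admitted in: affine, unrestricted
variable uses: acc: 1×; key: 1×; env (bound): 0×
left-to-right use order: key, acc
typing: well-typed — term : T3
ordered: ✗, env never used (weakening)
linear: ✗, env never used (weakening)
affine: ✓, acc, key, env: no repeats, contraction unneeded
relevant: ✗, env never used (weakening)
unrestricted: ✓, typability at T3 is all that's needed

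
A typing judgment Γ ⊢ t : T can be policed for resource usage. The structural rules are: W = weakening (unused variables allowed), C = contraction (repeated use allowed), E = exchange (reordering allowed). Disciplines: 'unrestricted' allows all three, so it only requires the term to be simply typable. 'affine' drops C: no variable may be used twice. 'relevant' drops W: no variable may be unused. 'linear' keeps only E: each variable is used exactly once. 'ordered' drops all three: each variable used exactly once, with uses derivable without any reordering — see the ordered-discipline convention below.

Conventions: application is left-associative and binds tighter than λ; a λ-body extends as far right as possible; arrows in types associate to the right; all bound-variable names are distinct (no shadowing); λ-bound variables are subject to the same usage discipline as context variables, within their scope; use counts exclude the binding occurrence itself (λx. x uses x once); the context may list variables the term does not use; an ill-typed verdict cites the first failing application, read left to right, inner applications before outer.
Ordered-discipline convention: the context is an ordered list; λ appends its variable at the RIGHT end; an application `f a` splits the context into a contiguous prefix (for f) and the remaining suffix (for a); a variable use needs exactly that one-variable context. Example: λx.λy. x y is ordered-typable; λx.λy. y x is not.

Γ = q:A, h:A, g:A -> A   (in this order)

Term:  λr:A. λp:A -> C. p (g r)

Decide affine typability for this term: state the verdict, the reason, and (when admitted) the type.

yes — none of q, h, g, r, p used more than once; term : A -> (A -> C) -> C
usage: q: 0×, h: 0×, g: 1×, r (λ-bound): 1×, p (λ-bound): 1×
uses in reading order: p, g, r
typing: the term checks, with type A -> (A -> C) -> C
all disciplines: ordered ✗, linear ✗, affine ✓, relevant ✗, unrestricted ✓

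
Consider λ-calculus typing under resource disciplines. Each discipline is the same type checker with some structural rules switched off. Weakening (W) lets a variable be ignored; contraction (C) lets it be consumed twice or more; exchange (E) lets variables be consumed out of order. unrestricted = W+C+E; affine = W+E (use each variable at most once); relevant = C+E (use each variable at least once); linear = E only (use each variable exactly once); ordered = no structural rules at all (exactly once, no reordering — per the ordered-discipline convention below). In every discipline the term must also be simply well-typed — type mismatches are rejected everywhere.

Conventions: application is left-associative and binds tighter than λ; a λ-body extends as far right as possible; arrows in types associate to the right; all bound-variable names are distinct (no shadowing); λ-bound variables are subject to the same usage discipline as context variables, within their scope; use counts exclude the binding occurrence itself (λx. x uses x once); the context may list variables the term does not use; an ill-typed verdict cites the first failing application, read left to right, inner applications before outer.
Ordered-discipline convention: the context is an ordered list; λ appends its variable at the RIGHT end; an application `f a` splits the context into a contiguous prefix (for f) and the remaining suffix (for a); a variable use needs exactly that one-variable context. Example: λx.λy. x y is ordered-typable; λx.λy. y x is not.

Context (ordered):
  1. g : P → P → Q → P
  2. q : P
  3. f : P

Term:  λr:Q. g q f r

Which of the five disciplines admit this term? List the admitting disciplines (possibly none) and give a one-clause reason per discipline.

admitting disciplines: ordered, linear, affine, relevant, unrestricted
use counts: g: 1; q: 1; f: 1; r (λ-bound): 1
order of uses: g, q, f, r
typing: well-typed at Q → P
ordered ✓ (single-use (g, q, f, r), ordered derivation ok)
linear ✓ (g, q, f, r: one use apiece)
affine ✓ (at most one use each (g, q, f, r))
relevant ✓ (g, q, f, r: all used, weakening unneeded)
unrestricted ✓ (typability at Q → P is all that's needed)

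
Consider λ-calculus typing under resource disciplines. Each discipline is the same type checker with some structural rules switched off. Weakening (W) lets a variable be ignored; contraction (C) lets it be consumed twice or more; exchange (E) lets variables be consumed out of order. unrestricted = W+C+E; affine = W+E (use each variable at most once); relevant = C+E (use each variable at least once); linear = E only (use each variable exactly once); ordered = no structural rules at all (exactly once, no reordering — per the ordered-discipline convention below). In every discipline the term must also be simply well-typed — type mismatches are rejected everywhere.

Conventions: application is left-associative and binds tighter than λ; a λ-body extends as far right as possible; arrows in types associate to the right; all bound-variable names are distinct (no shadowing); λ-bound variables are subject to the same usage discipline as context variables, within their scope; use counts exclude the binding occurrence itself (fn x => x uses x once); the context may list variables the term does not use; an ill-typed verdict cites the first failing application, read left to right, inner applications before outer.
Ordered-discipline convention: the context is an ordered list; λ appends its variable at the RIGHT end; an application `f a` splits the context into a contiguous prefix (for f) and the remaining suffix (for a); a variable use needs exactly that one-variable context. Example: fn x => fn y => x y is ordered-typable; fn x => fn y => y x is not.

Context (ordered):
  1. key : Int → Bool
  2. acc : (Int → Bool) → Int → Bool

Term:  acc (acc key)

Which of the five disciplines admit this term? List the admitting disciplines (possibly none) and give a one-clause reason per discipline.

admitting disciplines: relevant, unrestricted
counts: key ×1; acc ×2
order of uses: acc, acc, key
typing: well-typed at Int → Bool
ordered ✗ (acc ×2 used more than once (contraction))
linear ✗ (acc ×2 used more than once (contraction))
affine ✗ (acc ×2 used more than once (contraction))
relevant ✓ (key, acc: all used, weakening unneeded)
unrestricted ✓ (simply typable at Int → Bool; W, C, E all held)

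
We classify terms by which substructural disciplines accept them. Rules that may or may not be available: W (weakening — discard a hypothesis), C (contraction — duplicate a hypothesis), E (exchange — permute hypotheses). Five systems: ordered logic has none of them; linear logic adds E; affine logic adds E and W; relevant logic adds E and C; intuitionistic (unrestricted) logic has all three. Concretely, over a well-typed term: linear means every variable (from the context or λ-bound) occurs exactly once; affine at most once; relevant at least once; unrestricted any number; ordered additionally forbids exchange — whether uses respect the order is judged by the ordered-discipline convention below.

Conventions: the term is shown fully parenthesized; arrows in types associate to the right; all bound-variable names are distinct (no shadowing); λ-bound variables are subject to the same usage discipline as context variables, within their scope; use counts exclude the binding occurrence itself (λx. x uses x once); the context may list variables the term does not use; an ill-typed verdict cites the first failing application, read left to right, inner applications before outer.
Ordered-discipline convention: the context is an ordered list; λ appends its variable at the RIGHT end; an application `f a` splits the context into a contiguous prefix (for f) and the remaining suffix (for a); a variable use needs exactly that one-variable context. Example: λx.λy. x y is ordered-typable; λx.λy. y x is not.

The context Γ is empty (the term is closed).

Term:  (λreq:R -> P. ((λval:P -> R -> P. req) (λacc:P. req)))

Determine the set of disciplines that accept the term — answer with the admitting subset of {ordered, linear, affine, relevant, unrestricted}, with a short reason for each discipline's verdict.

admitting disciplines: unrestricted
usage: req (bound): 2×, val (bound): 0×, acc (bound): 0×
left-to-right use order: req, req
typing: the term checks, with type (R -> P) -> R -> P
ordered: ✗, repeated use of req ×2; val, acc left unused
linear: ✗, repeated use of req ×2; val, acc left unused
affine: ✗, repeated use of req ×2
relevant: ✗, val, acc left unused
unrestricted: ✓, typability at (R -> P) -> R -> P is all that's needed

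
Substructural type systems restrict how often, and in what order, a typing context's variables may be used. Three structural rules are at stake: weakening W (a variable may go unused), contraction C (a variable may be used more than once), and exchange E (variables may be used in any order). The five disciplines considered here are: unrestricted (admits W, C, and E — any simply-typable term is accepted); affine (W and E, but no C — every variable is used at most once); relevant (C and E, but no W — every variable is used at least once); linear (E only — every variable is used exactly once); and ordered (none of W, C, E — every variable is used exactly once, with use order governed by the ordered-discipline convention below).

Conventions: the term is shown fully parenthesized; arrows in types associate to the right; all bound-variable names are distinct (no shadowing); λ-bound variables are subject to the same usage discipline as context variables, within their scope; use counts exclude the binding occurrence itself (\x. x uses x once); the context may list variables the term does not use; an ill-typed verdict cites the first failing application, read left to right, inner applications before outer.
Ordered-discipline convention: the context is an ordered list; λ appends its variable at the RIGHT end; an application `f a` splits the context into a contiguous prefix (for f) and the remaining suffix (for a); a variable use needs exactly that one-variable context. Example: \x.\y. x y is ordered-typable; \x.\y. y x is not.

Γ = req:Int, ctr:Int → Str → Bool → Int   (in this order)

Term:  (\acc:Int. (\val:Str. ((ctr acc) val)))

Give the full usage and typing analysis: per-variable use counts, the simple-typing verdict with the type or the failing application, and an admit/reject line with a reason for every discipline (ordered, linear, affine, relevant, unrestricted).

counts: req ×0, ctr ×1, acc (bound) ×1, val (bound) ×1
use order (left to right): ctr, acc, val
typing: the term checks, with type Int → Str → Bool → Int
ordered: ✗, req never used (weakening)
linear: ✗, req never used (weakening)
affine: ✓, none of req, ctr, acc, val used more than once
relevant: ✗, req never used (weakening)
unrestricted: ✓, well-typed at Int → Str → Bool → Int; no restrictions here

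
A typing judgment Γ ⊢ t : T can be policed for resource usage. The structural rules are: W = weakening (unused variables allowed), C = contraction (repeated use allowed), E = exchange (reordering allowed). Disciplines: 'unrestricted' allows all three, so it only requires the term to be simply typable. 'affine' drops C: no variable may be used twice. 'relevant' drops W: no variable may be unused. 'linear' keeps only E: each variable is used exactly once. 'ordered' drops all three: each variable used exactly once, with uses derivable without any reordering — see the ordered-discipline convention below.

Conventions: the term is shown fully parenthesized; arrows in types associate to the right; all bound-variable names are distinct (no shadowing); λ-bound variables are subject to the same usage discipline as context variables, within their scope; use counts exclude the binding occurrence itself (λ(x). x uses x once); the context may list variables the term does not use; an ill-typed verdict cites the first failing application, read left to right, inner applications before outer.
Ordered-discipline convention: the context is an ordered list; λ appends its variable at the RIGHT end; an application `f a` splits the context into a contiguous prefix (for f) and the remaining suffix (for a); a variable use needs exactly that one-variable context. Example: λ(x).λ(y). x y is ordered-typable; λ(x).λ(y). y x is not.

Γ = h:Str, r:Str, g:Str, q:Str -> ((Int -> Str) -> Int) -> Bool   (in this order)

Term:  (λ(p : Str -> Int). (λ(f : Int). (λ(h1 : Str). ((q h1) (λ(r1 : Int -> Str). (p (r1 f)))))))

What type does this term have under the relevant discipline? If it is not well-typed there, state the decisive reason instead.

not well-typed under relevant — h, r, g never used (weakening)
variable uses: h=0, r=0, g=0, q=1, p (bound)=1, f (bound)=1, h1 (bound)=1, r1 (bound)=1
left-to-right use order: q, h1, p, r1, f
typing: well-typed — term : (Str -> Int) -> Int -> Str -> Bool
summary: ordered ✗, linear ✗, affine ✓, relevant ✗, unrestricted ✓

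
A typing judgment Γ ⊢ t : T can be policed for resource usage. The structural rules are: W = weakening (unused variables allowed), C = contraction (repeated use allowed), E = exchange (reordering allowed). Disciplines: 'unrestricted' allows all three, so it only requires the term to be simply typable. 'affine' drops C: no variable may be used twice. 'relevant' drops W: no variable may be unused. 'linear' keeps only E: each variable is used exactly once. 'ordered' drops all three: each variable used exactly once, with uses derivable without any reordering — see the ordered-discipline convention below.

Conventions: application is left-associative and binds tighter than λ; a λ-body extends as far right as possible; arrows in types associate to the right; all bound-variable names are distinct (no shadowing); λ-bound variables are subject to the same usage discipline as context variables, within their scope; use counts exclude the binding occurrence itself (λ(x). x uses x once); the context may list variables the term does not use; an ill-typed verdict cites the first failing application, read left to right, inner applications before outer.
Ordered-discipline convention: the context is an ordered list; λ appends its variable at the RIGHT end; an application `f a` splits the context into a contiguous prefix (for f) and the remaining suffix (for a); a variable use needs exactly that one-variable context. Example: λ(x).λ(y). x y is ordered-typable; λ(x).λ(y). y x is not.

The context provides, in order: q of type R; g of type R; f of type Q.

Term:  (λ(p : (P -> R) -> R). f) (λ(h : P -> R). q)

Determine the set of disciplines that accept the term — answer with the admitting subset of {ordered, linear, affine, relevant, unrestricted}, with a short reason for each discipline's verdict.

accepted by: affine, unrestricted
usage: q ×1; g ×0; f ×1; p (λ-bound) ×0; h (λ-bound) ×0
uses in reading order: f, q
typing: ✓ — Q
ordered: ✗, g, p, h left unused
linear: ✗, g, p, h left unused
affine: ✓, no duplicate uses among q, g, f, p, h
relevant: ✗, g, p, h left unused
unrestricted: ✓, simply typable at Q; W, C, E all held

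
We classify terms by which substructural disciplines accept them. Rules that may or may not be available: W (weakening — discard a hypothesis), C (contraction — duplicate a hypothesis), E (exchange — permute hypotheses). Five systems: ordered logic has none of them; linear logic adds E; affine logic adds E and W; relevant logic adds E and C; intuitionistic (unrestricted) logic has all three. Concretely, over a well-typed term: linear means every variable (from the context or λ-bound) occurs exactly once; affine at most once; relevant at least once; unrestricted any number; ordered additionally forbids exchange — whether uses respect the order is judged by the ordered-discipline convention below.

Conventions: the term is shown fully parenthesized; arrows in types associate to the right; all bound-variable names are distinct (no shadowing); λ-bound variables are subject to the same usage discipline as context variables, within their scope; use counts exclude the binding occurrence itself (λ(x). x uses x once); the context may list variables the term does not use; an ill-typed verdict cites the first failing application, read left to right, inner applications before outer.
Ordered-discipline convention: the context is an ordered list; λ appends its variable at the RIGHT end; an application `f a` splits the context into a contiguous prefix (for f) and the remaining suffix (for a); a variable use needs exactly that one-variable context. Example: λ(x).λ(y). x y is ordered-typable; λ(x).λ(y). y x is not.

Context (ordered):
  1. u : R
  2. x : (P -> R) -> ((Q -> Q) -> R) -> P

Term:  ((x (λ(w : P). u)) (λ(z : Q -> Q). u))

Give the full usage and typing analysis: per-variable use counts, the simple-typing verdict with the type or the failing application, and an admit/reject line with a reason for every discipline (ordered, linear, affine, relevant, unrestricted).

variable uses: u ×2; x ×1; w (λ-bound) ×0; z (λ-bound) ×0
left-to-right use order: x, u, u
typing: well-typed — term : P
ordered ✗ (uses contraction: u ×2; w, z left unused)
linear ✗ (uses contraction: u ×2; w, z left unused)
affine ✗ (uses contraction: u ×2)
relevant ✗ (w, z left unused)
unrestricted ✓ (type-checks (P) and nothing is barred)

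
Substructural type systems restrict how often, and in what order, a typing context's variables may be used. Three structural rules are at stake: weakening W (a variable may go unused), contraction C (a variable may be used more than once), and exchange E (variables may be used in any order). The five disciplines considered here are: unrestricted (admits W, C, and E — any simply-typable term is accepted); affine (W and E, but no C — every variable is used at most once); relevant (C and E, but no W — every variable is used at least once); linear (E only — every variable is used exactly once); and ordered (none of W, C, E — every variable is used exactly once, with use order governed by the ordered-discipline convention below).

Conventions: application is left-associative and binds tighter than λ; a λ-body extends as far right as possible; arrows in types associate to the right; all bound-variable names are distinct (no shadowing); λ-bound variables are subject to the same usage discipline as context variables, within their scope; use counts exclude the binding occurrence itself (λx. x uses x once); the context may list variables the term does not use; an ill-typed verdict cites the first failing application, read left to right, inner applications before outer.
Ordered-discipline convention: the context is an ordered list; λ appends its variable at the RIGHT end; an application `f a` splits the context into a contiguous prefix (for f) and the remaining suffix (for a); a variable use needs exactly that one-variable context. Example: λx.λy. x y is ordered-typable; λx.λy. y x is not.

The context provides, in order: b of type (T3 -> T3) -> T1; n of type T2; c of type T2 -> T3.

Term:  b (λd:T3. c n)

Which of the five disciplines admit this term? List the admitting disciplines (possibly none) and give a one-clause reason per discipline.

admitting disciplines: affine, unrestricted
use counts: b: 1, n: 1, c: 1, d (bound): 0
use order (left to right): b, c, n
typing: the term checks, with type T1
ordered: ✗, d never used (weakening)
linear: ✗, d never used (weakening)
affine: ✓, b, n, c, d: no repeats, contraction unneeded
relevant: ✗, d never used (weakening)
unrestricted: ✓, type-checks (T1) and nothing is barred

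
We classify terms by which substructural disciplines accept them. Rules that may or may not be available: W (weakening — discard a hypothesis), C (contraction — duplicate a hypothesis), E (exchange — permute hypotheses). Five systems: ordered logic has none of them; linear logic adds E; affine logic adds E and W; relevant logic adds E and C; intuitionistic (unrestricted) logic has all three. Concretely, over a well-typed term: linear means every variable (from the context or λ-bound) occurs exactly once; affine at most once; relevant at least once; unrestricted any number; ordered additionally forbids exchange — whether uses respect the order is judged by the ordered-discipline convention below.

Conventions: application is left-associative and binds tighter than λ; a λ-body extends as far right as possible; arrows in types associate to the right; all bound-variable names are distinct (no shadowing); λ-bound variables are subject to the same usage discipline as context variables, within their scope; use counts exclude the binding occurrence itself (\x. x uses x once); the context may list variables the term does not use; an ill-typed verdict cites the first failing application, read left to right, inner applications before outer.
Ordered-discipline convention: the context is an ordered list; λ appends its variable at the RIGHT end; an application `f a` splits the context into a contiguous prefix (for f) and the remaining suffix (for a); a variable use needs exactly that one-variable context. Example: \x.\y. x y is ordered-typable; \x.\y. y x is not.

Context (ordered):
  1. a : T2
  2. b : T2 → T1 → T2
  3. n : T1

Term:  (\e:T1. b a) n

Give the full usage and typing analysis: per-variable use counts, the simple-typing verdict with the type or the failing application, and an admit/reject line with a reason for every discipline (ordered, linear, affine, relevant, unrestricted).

use counts: a: 1, b: 1, n: 1, e [bound]: 0
order of uses: b, a, n
typing: the term checks, with type T1 → T2
ordered: ✗, unused: e — weakening required
linear: ✗, unused: e — weakening required
affine: ✓, a, b, n, e: no repeats, contraction unneeded
relevant: ✗, unused: e — weakening required
unrestricted: ✓, type-checks (T1 → T2) and nothing is barred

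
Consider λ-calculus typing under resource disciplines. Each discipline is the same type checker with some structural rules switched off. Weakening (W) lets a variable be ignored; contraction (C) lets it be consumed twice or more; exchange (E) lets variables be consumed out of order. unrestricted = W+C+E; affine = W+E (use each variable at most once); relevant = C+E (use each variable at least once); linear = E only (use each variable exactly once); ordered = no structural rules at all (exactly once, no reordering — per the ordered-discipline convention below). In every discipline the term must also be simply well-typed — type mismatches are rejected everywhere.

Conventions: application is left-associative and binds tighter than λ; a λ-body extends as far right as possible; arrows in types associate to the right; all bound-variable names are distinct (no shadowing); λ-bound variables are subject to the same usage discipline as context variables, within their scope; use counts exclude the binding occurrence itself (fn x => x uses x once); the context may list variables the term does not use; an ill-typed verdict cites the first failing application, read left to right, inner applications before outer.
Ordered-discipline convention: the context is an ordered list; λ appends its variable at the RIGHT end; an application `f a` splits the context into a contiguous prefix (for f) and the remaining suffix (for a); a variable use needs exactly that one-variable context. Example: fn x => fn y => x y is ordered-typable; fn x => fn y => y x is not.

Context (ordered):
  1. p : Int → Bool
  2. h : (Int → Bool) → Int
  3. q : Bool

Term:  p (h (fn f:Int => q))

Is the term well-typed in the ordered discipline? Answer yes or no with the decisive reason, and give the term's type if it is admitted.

no — unused: f — weakening required
use counts: p=1; h=1; q=1; f (bound)=0
left-to-right use order: p, h, q
typing: well-typed — term : Bool
per-discipline verdicts: ordered ✗; linear ✗; affine ✓; relevant ✗; unrestricted ✓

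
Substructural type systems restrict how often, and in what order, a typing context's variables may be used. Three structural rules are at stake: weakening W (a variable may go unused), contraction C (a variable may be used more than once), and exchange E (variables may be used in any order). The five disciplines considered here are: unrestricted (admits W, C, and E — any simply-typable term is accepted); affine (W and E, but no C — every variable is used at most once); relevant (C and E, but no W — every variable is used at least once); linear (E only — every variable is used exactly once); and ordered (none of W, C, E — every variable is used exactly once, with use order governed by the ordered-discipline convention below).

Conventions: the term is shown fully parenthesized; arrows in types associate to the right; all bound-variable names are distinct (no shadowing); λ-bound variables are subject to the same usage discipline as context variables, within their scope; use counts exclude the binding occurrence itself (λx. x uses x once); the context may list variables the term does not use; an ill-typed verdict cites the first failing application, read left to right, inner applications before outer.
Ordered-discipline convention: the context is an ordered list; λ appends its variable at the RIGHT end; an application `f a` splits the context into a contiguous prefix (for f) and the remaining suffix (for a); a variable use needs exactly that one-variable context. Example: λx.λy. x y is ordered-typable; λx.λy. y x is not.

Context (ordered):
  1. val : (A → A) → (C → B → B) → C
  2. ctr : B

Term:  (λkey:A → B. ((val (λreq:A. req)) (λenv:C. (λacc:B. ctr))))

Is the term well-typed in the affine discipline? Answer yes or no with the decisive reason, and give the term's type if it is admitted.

yes — at most one use each (val, ctr, key, req, env, acc); term : (A → B) → C
variable uses: val ×1; ctr ×1; key (bound) ×0; req (bound) ×1; env (bound) ×0; acc (bound) ×0
use order (left to right): val, req, ctr
typing: the term checks, with type (A → B) → C
per-discipline verdicts: ordered ✗, linear ✗, affine ✓, relevant ✗, unrestricted ✓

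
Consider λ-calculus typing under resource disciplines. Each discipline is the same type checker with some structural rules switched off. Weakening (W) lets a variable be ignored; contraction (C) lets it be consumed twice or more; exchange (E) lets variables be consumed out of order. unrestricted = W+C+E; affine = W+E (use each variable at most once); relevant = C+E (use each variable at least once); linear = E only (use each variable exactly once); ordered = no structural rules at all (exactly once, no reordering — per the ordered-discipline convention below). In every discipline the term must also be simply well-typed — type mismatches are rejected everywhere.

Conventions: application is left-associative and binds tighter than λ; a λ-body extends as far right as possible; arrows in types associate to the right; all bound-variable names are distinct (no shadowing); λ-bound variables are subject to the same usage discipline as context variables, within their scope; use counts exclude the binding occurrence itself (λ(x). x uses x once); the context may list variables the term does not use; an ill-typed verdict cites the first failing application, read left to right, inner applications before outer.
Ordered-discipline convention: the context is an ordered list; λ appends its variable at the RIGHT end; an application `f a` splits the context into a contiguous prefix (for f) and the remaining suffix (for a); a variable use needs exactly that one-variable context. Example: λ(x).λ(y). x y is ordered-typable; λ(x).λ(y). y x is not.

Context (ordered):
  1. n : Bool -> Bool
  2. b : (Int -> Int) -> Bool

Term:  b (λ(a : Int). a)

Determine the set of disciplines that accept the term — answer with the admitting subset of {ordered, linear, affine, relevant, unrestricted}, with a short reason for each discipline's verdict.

admitted by: affine, unrestricted
variable uses: n: 0×, b: 1×, a (λ-bound): 1×
uses in reading order: b, a
typing: well-typed at Bool
ordered ✗ (n never used (weakening))
linear ✗ (n never used (weakening))
affine ✓ (none of n, b, a used more than once)
relevant ✗ (n never used (weakening))
unrestricted ✓ (typability at Bool is all that's needed)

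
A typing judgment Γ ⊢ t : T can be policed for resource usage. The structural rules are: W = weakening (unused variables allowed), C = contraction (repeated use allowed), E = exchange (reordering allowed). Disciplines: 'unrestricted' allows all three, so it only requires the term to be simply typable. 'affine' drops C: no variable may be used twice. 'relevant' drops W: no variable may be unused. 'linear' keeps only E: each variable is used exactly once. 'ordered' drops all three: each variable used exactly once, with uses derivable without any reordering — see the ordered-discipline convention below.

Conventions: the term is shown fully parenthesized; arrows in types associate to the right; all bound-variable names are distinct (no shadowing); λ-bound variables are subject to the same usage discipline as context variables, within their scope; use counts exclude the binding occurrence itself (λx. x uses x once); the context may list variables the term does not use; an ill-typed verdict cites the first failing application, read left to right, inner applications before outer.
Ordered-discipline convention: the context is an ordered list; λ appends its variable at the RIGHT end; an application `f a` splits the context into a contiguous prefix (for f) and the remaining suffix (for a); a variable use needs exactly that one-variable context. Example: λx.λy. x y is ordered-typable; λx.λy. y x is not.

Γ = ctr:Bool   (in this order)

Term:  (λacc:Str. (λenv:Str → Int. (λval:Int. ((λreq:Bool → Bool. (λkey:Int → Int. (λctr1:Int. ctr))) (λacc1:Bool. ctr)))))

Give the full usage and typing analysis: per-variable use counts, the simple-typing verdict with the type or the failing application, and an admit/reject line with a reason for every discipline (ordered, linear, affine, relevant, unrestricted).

usage: ctr ×2; acc (bound) ×0; env (bound) ×0; val (bound) ×0; req (bound) ×0; key (bound) ×0; ctr1 (bound) ×0; acc1 (bound) ×0
use order (left to right): ctr, ctr
typing: ✓ — Str → (Str → Int) → Int → (Int → Int) → Int → Bool
ordered: ✗ — needs contraction — ctr ×2; unused: acc, env, val, req, key, ctr1, acc1 — weakening required
linear: ✗ — needs contraction — ctr ×2; unused: acc, env, val, req, key, ctr1, acc1 — weakening required
affine: ✗ — needs contraction — ctr ×2
relevant: ✗ — unused: acc, env, val, req, key, ctr1, acc1 — weakening required
unrestricted: ✓ — well-typed at Str → (Str → Int) → Int → (Int → Int) → Int → Bool; no restrictions here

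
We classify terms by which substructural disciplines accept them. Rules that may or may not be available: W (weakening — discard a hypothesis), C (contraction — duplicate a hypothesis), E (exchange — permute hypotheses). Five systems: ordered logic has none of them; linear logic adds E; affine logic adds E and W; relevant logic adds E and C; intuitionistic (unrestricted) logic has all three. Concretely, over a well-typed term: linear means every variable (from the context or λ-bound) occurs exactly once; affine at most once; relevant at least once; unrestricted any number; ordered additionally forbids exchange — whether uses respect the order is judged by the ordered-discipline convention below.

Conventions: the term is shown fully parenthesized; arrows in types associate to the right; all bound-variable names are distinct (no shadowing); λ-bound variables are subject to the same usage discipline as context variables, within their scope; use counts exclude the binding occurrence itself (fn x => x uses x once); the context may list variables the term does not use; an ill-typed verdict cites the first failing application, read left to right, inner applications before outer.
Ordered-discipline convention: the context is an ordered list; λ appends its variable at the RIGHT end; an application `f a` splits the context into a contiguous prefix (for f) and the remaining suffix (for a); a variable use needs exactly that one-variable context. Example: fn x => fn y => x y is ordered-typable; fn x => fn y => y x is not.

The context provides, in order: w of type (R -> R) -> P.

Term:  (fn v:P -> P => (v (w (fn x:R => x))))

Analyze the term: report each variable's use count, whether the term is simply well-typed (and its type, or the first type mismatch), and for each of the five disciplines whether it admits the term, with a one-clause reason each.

use counts: w=1, v (λ-bound)=1, x (λ-bound)=1
order of uses: v, w, x
typing: well-typed — term : (P -> P) -> P
ordered: ✗ — no contiguous prefix/suffix split fits v, w, x
linear: ✓ — exactly-once usage across w, v, x
affine: ✓ — at most one use each (w, v, x)
relevant: ✓ — at least one use each (w, v, x)
unrestricted: ✓ — type-checks ((P -> P) -> P) and nothing is barred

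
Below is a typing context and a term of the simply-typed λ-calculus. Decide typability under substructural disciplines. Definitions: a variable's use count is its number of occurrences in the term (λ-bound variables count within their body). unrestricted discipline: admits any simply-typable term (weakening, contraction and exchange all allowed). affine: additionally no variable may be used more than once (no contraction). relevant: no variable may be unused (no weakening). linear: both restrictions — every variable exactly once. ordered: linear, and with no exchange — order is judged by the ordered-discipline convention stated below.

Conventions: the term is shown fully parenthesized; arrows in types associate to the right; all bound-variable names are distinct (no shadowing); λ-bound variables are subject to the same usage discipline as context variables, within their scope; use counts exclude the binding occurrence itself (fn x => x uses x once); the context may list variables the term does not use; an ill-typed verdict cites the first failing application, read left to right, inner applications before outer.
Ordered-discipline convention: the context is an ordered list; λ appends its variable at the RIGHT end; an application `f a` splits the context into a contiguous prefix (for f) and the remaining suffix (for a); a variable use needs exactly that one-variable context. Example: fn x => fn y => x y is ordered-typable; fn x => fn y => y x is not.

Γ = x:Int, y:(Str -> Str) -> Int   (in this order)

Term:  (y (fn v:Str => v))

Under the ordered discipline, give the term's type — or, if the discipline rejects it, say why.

not well-typed under ordered — x left unused
use counts: x=0; y=1; v (bound)=1
use order (left to right): y, v
typing: well-typed — term : Int
all disciplines: ordered ✗ · linear ✗ · affine ✓ · relevant ✗ · unrestricted ✓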